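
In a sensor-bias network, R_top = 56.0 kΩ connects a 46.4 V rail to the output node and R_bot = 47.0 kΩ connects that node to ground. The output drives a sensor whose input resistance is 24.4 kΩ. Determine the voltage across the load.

V_out ≈ 10.3 V

The load sits in parallel with R_bot: R_bot‖R_L = (47.0 × 24.4) / (47.0 + 24.4) = 16.06 kΩ.
V_out = 46.4 × 16.06 / (56.0 + 16.06) = 46.4 × 16.06/72.06 = 10.3 V.
(Unloaded it would have been 21.2 V.)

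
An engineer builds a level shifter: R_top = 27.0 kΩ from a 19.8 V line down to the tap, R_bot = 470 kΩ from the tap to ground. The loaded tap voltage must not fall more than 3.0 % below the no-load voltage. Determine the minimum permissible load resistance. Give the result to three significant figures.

R_L(min) ≈ 826 kΩ

Output resistance R_th = R_top‖R_bot = (27.0 × 470)/497.0 = 25.53 kΩ.
The fractional drop is R_th/(R_th + R_L); requiring this ≤ 0.0300 gives R_L ≥ R_th(1/0.0300 − 1) = 25.53 × 32.33 = 826 kΩ.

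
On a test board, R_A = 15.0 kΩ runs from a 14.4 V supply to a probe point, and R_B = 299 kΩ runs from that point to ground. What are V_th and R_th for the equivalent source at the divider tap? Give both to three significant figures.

V_th = 13.7 V, R_th = 14.3 kΩ

V_th is the open-circuit tap voltage: 14.4 × 299/(15.0 + 299) = 13.7 V.
With the supply zeroed, R_A and R_B appear in parallel from the tap: R_th = R_A‖R_B = (15.0 × 299)/314.0 = 14.3 kΩ.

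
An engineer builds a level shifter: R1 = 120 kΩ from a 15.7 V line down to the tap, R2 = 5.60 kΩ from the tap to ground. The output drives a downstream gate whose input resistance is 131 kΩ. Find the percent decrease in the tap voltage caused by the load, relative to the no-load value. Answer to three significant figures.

The divider's output (Thévenin) resistance is R1‖R2 = 5.350 kΩ.
Fractional drop under load = R_th/(R_th + R_L) = 5.350 / (5.350 + 131) = 0.03924.
So the output falls by 3.92 %.

3.92 %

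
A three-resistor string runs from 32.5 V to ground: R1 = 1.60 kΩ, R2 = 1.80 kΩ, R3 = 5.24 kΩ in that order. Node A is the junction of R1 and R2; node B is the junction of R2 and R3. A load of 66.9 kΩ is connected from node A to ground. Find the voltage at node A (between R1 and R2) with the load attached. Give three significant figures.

V ≈ 26.0 V

Below node A the series string R2+R3 = 7.040 kΩ sits in parallel with the 66.9 kΩ load: 6.370 kΩ.
V_A = 32.5 × 6.370/(1.60 + 6.370) = 26.0 V.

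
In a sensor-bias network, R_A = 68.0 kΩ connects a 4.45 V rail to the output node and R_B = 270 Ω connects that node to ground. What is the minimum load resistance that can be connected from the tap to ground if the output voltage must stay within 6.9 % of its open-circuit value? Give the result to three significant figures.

Output resistance R_th = R_A‖R_B = (68000 × 270)/68270 = 268.9 Ω.
The fractional drop is R_th/(R_th + R_L); requiring this ≤ 0.0690 gives R_L ≥ R_th(1/0.0690 − 1) = 268.9 × 13.49 = 3.63 kΩ.

R_L(min) ≈ 3.63 kΩ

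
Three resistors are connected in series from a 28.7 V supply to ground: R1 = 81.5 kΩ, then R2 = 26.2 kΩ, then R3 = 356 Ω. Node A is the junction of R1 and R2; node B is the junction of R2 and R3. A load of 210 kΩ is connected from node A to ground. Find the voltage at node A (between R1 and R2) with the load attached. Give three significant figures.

Below node A the series string R2+R3 = 26560 Ω sits in parallel with the 210000 Ω load: 23570 Ω.
V_A = 28.7 × 23570/(81500 + 23570) = 6.44 V.

V ≈ 6.44 V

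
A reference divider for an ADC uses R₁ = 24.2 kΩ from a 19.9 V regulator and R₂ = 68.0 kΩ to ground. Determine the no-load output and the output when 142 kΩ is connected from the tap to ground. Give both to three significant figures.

Unloaded: 14.7 V; loaded: 13.0 V

Open-circuit: V = 19.9 × 68.0/(24.2 + 68.0) = 14.7 V.
With the load, R₂ becomes R₂‖R_L = 45.98 kΩ, so V = 19.9 × 45.98/70.18 = 13.0 V.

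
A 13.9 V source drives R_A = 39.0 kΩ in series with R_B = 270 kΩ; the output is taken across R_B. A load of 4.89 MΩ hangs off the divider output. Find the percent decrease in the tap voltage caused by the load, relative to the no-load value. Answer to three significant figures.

0.692 %

The divider's output (Thévenin) resistance is R_A‖R_B = 34.08 kΩ.
Fractional drop under load = R_th/(R_th + R_L) = 34.08 / (34.08 + 4890) = 0.006921.
So the output falls by 0.692 %.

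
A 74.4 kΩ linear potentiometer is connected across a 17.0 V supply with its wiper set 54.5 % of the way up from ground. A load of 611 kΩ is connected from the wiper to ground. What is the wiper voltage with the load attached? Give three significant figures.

V ≈ 8.99 V

The wiper splits the pot into (1−α)R = 33.85 kΩ above and αR = 40.55 kΩ below.
Lower section ‖ load = 38.02 kΩ.
V_wiper = 17.0 × 38.02/(33.85 + 38.02) = 8.99 V.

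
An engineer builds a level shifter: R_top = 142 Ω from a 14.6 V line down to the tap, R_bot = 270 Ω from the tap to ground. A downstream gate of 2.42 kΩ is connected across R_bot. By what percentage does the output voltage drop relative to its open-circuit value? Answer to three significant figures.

The divider's output (Thévenin) resistance is R_top‖R_bot = 93.06 Ω.
Fractional drop under load = R_th/(R_th + R_L) = 93.06 / (93.06 + 2420) = 0.03703.
So the output falls by 3.70 %.

3.70 %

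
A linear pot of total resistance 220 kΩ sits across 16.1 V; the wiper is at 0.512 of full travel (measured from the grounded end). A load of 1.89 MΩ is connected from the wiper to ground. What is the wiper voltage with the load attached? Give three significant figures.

V ≈ 8.01 V

The wiper splits the pot into (1−α)R = 107.4 kΩ above and αR = 112.6 kΩ below.
Lower section ‖ load = 106.3 kΩ.
V_wiper = 16.1 × 106.3/(107.4 + 106.3) = 8.01 V.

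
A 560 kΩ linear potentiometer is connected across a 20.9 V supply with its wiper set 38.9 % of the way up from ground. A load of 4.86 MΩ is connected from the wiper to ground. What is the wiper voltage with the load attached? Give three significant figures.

V ≈ 7.91 V

The wiper splits the pot into (1−α)R = 342.2 kΩ above and αR = 217.8 kΩ below.
Lower section ‖ load = 208.5 kΩ.
V_wiper = 20.9 × 208.5/(342.2 + 208.5) = 7.91 V.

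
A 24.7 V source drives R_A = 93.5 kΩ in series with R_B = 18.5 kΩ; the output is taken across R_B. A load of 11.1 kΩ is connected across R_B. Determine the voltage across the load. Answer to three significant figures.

V_out ≈ 1.71 V

The load sits in parallel with R_B: R_B‖R_L = (18.5 × 11.1) / (18.5 + 11.1) = 6.938 kΩ.
V_out = 24.7 × 6.938 / (93.5 + 6.938) = 24.7 × 6.938/100.4 = 1.71 V.
(Unloaded it would have been 4.08 V.)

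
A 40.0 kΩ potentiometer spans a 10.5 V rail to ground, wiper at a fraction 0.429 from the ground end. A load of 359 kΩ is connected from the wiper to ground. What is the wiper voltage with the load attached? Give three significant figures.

V ≈ 4.38 V

The wiper splits the pot into (1−α)R = 22.84 kΩ above and αR = 17.16 kΩ below.
Lower section ‖ load = 16.38 kΩ.
V_wiper = 10.5 × 16.38/(22.84 + 16.38) = 4.38 V.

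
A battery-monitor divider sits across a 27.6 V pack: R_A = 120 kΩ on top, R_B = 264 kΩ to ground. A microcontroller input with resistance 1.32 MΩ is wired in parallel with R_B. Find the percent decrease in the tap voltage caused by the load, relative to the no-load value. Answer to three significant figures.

5.88 %

The divider's output (Thévenin) resistance is R_A‖R_B = 82.50 kΩ.
Fractional drop under load = R_th/(R_th + R_L) = 82.50 / (82.50 + 1320) = 0.05882.
So the output falls by 5.88 %.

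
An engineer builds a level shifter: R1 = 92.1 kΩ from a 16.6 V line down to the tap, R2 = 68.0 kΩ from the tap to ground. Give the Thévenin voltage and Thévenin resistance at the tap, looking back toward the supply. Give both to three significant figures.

V_th is the open-circuit tap voltage: 16.6 × 68.0/(92.1 + 68.0) = 7.05 V.
With the supply zeroed, R1 and R2 appear in parallel from the tap: R_th = R1‖R2 = (92.1 × 68.0)/160.1 = 39.1 kΩ.

V_th = 7.05 V, R_th = 39.1 kΩ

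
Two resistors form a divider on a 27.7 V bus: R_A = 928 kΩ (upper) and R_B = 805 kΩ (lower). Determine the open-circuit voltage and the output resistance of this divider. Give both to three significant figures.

V_th is the open-circuit tap voltage: 27.7 × 805/(928 + 805) = 12.9 V.
With the supply zeroed, R_A and R_B appear in parallel from the tap: R_th = R_A‖R_B = (928 × 805)/1733 = 431 kΩ.

V_th = 12.9 V, R_th = 431 kΩ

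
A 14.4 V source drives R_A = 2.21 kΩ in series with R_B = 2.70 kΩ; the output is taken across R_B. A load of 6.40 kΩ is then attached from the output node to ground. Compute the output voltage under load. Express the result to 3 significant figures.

V_out ≈ 6.65 V

The load sits in parallel with R_B: R_B‖R_L = (2.70 × 6.40) / (2.70 + 6.40) = 1.899 kΩ.
V_out = 14.4 × 1.899 / (2.21 + 1.899) = 14.4 × 1.899/4.109 = 6.65 V.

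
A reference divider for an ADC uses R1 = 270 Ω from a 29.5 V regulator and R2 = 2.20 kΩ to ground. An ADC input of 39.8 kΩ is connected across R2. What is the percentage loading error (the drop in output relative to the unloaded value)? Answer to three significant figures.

0.601 %

The divider's output (Thévenin) resistance is R1‖R2 = 240.5 Ω.
Fractional drop under load = R_th/(R_th + R_L) = 240.5 / (240.5 + 39800) = 0.006006.
So the output falls by 0.601 %.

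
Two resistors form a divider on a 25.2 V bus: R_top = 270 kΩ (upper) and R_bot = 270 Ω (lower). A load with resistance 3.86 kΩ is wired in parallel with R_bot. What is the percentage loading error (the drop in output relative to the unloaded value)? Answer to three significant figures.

The divider's output (Thévenin) resistance is R_top‖R_bot = 269.7 Ω.
Fractional drop under load = R_th/(R_th + R_L) = 269.7 / (269.7 + 3860) = 0.06531.
So the output falls by 6.53 %.

6.53 %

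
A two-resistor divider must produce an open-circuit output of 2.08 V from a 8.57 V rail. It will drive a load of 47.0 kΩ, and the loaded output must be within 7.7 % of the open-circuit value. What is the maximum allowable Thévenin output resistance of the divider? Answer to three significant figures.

R_th ≤ 3.92 kΩ

Loading drop = R_th/(R_th + R_L) ≤ 0.0770, so R_th ≤ R_L · ε/(1−ε) = 47.0 kΩ × 0.0770/0.9230 = 3.92 kΩ.
(Any R1, R2 with R2/(R1+R2) = 0.243 and R1‖R2 ≤ 3.92 kΩ will meet the spec.)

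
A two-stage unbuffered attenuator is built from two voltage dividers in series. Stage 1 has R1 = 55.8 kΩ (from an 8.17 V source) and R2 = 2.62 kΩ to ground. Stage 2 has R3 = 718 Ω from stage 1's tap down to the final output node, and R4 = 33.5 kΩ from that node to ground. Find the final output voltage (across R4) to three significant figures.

V_out ≈ 0.334 V

Stage 2 presents R3+R4 = 34220 Ω as a load on stage 1's tap.
Stage 1's lower leg becomes R2‖(R3+R4) = 2434 Ω, so V_mid = 8.17 × 2434/58230 = 0.3414 V.
Stage 2 is itself unloaded: V_out = V_mid × R4/(R3+R4) = 0.3414 × 33500/34220 = 0.334 V.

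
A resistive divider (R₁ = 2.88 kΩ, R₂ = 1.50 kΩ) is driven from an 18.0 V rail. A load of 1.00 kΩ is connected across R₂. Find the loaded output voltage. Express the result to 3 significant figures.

V_out ≈ 3.10 V

The load sits in parallel with R₂: R₂‖R_L = (1.50 × 1.00) / (1.50 + 1.00) = 0.6000 kΩ.
V_out = 18.0 × 0.6000 / (2.88 + 0.6000) = 18.0 × 0.6000/3.480 = 3.10 V.
(Unloaded it would have been 6.16 V.)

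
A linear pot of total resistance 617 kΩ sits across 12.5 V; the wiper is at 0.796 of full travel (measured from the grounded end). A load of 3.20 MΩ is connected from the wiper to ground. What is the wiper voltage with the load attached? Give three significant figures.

The wiper splits the pot into (1−α)R = 125.9 kΩ above and αR = 491.1 kΩ below.
Lower section ‖ load = 425.8 kΩ.
V_wiper = 12.5 × 425.8/(125.9 + 425.8) = 9.65 V.

V ≈ 9.65 V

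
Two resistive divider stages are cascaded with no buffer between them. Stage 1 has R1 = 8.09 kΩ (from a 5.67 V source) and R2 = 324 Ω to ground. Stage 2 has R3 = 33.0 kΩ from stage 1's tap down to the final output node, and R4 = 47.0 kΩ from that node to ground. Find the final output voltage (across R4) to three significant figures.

Stage 2 presents R3+R4 = 80000 Ω as a load on stage 1's tap.
Stage 1's lower leg becomes R2‖(R3+R4) = 322.7 Ω, so V_mid = 5.67 × 322.7/8413 = 0.2175 V.
Stage 2 is itself unloaded: V_out = V_mid × R4/(R3+R4) = 0.2175 × 47000/80000 = 0.128 V.

V_out ≈ 0.128 V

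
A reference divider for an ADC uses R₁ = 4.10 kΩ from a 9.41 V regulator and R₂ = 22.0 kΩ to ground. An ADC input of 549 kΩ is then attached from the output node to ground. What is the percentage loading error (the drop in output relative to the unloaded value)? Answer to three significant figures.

The divider's output (Thévenin) resistance is R₁‖R₂ = 3.456 kΩ.
Fractional drop under load = R_th/(R_th + R_L) = 3.456 / (3.456 + 549) = 0.006256.
So the output falls by 0.626 %.

0.626 %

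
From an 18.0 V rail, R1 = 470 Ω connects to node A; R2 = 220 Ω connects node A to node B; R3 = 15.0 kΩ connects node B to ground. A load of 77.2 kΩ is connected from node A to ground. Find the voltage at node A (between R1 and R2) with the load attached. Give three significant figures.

V ≈ 17.4 V

Below node A the series string R2+R3 = 15220 Ω sits in parallel with the 77200 Ω load: 12710 Ω.
V_A = 18.0 × 12710/(470 + 12710) = 17.4 V.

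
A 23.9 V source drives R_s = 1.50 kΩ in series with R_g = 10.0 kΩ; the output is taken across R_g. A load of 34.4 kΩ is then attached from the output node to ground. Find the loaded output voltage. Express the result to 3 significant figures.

V_out ≈ 20.0 V

The load sits in parallel with R_g: R_g‖R_L = (10.0 × 34.4) / (10.0 + 34.4) = 7.748 kΩ.
V_out = 23.9 × 7.748 / (1.50 + 7.748) = 23.9 × 7.748/9.248 = 20.0 V.
(Unloaded it would have been 20.8 V.)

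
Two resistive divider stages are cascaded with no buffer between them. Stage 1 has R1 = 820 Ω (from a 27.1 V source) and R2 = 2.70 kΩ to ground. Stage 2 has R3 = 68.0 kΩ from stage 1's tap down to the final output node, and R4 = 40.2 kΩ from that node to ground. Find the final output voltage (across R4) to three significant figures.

V_out ≈ 7.68 V

Stage 2 presents R3+R4 = 108200 Ω as a load on stage 1's tap.
Stage 1's lower leg becomes R2‖(R3+R4) = 2634 Ω, so V_mid = 27.1 × 2634/3454 = 20.67 V.
Stage 2 is itself unloaded: V_out = V_mid × R4/(R3+R4) = 20.67 × 40200/108200 = 7.68 V.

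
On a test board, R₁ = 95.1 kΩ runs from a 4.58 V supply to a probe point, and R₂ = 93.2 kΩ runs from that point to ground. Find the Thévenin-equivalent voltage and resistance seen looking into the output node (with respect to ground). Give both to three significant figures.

V_th is the open-circuit tap voltage: 4.58 × 93.2/(95.1 + 93.2) = 2.27 V.
With the supply zeroed, R₁ and R₂ appear in parallel from the tap: R_th = R₁‖R₂ = (95.1 × 93.2)/188.3 = 47.1 kΩ.

V_th = 2.27 V, R_th = 47.1 kΩ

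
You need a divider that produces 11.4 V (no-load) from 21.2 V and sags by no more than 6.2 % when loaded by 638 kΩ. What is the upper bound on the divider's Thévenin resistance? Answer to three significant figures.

Loading drop = R_th/(R_th + R_L) ≤ 0.0620, so R_th ≤ R_L · ε/(1−ε) = 638 kΩ × 0.0620/0.9380 = 42.2 kΩ.
(Any R1, R2 with R2/(R1+R2) = 0.538 and R1‖R2 ≤ 42.2 kΩ will meet the spec.)

R_th ≤ 42.2 kΩ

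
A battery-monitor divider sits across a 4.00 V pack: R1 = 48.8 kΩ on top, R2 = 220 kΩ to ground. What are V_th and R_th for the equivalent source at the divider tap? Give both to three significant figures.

V_th is the open-circuit tap voltage: 4.00 × 220/(48.8 + 220) = 3.27 V.
With the supply zeroed, R1 and R2 appear in parallel from the tap: R_th = R1‖R2 = (48.8 × 220)/268.8 = 39.9 kΩ.

V_th = 3.27 V, R_th = 39.9 kΩ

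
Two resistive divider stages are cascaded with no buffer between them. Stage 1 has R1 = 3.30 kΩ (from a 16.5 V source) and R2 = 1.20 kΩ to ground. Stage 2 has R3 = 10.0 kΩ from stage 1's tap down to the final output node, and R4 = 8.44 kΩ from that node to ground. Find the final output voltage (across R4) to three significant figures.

V_out ≈ 1.92 V

Stage 2 presents R3+R4 = 18.44 kΩ as a load on stage 1's tap.
Stage 1's lower leg becomes R2‖(R3+R4) = 1.127 kΩ, so V_mid = 16.5 × 1.127/4.427 = 4.200 V.
Stage 2 is itself unloaded: V_out = V_mid × R4/(R3+R4) = 4.200 × 8.44/18.44 = 1.92 V.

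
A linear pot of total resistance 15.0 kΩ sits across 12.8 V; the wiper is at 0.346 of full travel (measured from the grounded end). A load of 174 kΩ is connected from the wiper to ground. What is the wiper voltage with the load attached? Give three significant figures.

The wiper splits the pot into (1−α)R = 9.810 kΩ above and αR = 5.190 kΩ below.
Lower section ‖ load = 5.040 kΩ.
V_wiper = 12.8 × 5.040/(9.810 + 5.040) = 4.34 V.

V ≈ 4.34 V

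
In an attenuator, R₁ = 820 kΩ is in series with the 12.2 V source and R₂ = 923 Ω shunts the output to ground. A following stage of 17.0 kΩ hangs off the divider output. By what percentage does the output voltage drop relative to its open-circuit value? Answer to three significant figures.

5.14 %

The divider's output (Thévenin) resistance is R₁‖R₂ = 922.0 Ω.
Fractional drop under load = R_th/(R_th + R_L) = 922.0 / (922.0 + 17000) = 0.05144.
So the output falls by 5.14 %.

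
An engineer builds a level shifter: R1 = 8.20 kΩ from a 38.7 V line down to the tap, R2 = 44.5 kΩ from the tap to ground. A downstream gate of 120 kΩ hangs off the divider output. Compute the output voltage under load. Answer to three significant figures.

V_out ≈ 30.9 V

The load sits in parallel with R2: R2‖R_L = (44.5 × 120) / (44.5 + 120) = 32.46 kΩ.
V_out = 38.7 × 32.46 / (8.20 + 32.46) = 38.7 × 32.46/40.66 = 30.9 V.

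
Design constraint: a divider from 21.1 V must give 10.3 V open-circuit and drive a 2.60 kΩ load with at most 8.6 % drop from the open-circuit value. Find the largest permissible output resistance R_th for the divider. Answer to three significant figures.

Loading drop = R_th/(R_th + R_L) ≤ 0.0860, so R_th ≤ R_L · ε/(1−ε) = 2.60 kΩ × 0.0860/0.9140 = 245 Ω.
(Any R1, R2 with R2/(R1+R2) = 0.488 and R1‖R2 ≤ 245 Ω will meet the spec.)

R_th ≤ 245 Ω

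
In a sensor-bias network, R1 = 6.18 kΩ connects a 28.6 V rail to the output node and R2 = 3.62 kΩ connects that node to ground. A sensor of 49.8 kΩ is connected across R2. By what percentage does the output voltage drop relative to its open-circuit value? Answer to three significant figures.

The divider's output (Thévenin) resistance is R1‖R2 = 2.283 kΩ.
Fractional drop under load = R_th/(R_th + R_L) = 2.283 / (2.283 + 49.8) = 0.04383.
So the output falls by 4.38 %.

4.38 %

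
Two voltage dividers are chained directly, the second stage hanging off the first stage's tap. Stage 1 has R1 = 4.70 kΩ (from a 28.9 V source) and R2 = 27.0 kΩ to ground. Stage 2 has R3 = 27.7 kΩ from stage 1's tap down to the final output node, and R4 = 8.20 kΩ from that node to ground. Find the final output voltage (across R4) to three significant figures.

Stage 2 presents R3+R4 = 35.90 kΩ as a load on stage 1's tap.
Stage 1's lower leg becomes R2‖(R3+R4) = 15.41 kΩ, so V_mid = 28.9 × 15.41/20.11 = 22.15 V.
Stage 2 is itself unloaded: V_out = V_mid × R4/(R3+R4) = 22.15 × 8.20/35.90 = 5.06 V.

V_out ≈ 5.06 V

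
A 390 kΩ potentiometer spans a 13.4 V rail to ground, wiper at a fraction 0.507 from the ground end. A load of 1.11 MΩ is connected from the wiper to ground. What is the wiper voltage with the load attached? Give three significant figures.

V ≈ 6.25 V

The wiper splits the pot into (1−α)R = 192.3 kΩ above and αR = 197.7 kΩ below.
Lower section ‖ load = 167.8 kΩ.
V_wiper = 13.4 × 167.8/(192.3 + 167.8) = 6.25 V.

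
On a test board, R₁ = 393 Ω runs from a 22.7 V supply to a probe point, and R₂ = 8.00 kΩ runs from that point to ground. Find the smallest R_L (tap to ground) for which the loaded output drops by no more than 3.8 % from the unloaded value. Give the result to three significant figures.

R_L(min) ≈ 9.48 kΩ

Output resistance R_th = R₁‖R₂ = (393 × 8000)/8393 = 374.6 Ω.
The fractional drop is R_th/(R_th + R_L); requiring this ≤ 0.0380 gives R_L ≥ R_th(1/0.0380 − 1) = 374.6 × 25.32 = 9.48 kΩ.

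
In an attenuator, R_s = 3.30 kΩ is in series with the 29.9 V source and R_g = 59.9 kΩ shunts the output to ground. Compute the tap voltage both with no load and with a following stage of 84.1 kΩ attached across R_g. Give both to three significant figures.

Open-circuit: V = 29.9 × 59.9/(3.30 + 59.9) = 28.3 V.
With the load, R_g becomes R_g‖R_L = 34.98 kΩ, so V = 29.9 × 34.98/38.28 = 27.3 V.

Unloaded: 28.3 V; loaded: 27.3 V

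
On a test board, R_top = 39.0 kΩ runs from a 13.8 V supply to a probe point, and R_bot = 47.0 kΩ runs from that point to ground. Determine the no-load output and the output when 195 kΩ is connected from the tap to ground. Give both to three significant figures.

Open-circuit: V = 13.8 × 47.0/(39.0 + 47.0) = 7.54 V.
With the load, R_bot becomes R_bot‖R_L = 37.87 kΩ, so V = 13.8 × 37.87/76.87 = 6.80 V.

Unloaded: 7.54 V; loaded: 6.80 V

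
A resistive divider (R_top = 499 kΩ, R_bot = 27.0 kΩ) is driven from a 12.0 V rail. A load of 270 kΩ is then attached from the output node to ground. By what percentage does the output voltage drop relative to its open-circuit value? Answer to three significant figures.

8.66 %

Unloaded V = 12.0 × 27.0/526.0 = 0.61597 V.
Loaded: R_bot‖R_L = 24.55 kΩ, giving V = 12.0 × 24.55/523.5 = 0.56260 V.
Drop = (0.61597 − 0.56260) / 0.61597 = 8.66 %.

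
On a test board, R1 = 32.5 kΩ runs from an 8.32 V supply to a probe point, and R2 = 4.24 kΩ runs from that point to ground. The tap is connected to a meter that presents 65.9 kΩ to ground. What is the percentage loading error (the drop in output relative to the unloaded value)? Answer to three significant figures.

5.38 %

The divider's output (Thévenin) resistance is R1‖R2 = 3.751 kΩ.
Fractional drop under load = R_th/(R_th + R_L) = 3.751 / (3.751 + 65.9) = 0.05385.
So the output falls by 5.38 %.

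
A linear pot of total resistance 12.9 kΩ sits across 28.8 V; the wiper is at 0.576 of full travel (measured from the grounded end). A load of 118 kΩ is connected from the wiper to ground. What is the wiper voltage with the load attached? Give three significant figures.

The wiper splits the pot into (1−α)R = 5.470 kΩ above and αR = 7.430 kΩ below.
Lower section ‖ load = 6.990 kΩ.
V_wiper = 28.8 × 6.990/(5.470 + 6.990) = 16.2 V.

V ≈ 16.2 V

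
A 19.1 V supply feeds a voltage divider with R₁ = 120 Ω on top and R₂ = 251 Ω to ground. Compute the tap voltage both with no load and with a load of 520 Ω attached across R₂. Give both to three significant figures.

Unloaded: 12.9 V; loaded: 11.2 V

Open-circuit: V = 19.1 × 251/(120 + 251) = 12.9 V.
With the load, R₂ becomes R₂‖R_L = 169.3 Ω, so V = 19.1 × 169.3/289.3 = 11.2 V.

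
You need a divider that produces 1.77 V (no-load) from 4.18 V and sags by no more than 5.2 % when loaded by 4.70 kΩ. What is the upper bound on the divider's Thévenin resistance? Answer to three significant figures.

R_th ≤ 258 Ω

Loading drop = R_th/(R_th + R_L) ≤ 0.0520, so R_th ≤ R_L · ε/(1−ε) = 4.70 kΩ × 0.0520/0.9480 = 258 Ω.
(Any R1, R2 with R2/(R1+R2) = 0.423 and R1‖R2 ≤ 258 Ω will meet the spec.)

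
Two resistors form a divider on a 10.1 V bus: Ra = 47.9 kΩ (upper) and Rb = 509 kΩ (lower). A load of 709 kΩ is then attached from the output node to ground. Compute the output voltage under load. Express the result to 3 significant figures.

V_out ≈ 8.69 V

The load sits in parallel with Rb: Rb‖R_L = (509 × 709) / (509 + 709) = 296.3 kΩ.
V_out = 10.1 × 296.3 / (47.9 + 296.3) = 10.1 × 296.3/344.2 = 8.69 V.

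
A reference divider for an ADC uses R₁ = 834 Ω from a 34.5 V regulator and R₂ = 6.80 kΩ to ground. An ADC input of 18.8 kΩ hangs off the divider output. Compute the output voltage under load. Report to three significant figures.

V_out ≈ 29.6 V

The load sits in parallel with R₂: R₂‖R_L = (6800 × 18800) / (6800 + 18800) = 4994 Ω.
V_out = 34.5 × 4994 / (834 + 4994) = 34.5 × 4994/5828 = 29.6 V.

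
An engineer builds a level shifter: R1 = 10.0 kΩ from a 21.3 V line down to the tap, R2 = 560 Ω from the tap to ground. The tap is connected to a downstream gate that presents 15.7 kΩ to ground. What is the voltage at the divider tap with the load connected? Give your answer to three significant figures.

The load sits in parallel with R2: R2‖R_L = (560 × 15700) / (560 + 15700) = 540.7 Ω.
V_out = 21.3 × 540.7 / (10000 + 540.7) = 21.3 × 540.7/10540 = 1.09 V.
(Unloaded it would have been 1.13 V.)

V_out ≈ 1.09 V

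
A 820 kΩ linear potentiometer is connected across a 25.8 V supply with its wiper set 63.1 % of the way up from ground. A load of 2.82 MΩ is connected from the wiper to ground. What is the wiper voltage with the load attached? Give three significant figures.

The wiper splits the pot into (1−α)R = 302.6 kΩ above and αR = 517.4 kΩ below.
Lower section ‖ load = 437.2 kΩ.
V_wiper = 25.8 × 437.2/(302.6 + 437.2) = 15.2 V.

V ≈ 15.2 V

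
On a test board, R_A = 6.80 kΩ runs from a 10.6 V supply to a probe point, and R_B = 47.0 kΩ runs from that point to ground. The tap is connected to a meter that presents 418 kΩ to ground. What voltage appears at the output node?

The load sits in parallel with R_B: R_B‖R_L = (47.0 × 418) / (47.0 + 418) = 42.25 kΩ.
V_out = 10.6 × 42.25 / (6.80 + 42.25) = 10.6 × 42.25/49.05 = 9.13 V.

V_out ≈ 9.13 V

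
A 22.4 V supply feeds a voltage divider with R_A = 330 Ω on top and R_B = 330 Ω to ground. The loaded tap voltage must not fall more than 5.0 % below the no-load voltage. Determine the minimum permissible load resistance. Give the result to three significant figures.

Output resistance R_th = R_A‖R_B = (330 × 330)/660.0 = 165.0 Ω.
The fractional drop is R_th/(R_th + R_L); requiring this ≤ 0.0500 gives R_L ≥ R_th(1/0.0500 − 1) = 165.0 × 19.00 = 3.13 kΩ.

R_L(min) ≈ 3.13 kΩ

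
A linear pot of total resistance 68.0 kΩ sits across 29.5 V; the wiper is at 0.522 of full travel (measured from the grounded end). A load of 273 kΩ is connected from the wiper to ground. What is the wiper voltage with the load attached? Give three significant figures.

The wiper splits the pot into (1−α)R = 32.50 kΩ above and αR = 35.50 kΩ below.
Lower section ‖ load = 31.41 kΩ.
V_wiper = 29.5 × 31.41/(32.50 + 31.41) = 14.5 V.

V ≈ 14.5 V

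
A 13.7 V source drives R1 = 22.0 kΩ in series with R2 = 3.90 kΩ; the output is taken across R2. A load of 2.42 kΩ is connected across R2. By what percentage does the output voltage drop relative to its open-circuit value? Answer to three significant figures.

The divider's output (Thévenin) resistance is R1‖R2 = 3.313 kΩ.
Fractional drop under load = R_th/(R_th + R_L) = 3.313 / (3.313 + 2.42) = 0.5779.
So the output falls by 57.8 %.

57.8 %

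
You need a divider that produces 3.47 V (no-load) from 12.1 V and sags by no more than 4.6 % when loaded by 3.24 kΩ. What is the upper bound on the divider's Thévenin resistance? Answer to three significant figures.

Loading drop = R_th/(R_th + R_L) ≤ 0.0460, so R_th ≤ R_L · ε/(1−ε) = 3.24 kΩ × 0.0460/0.9540 = 156 Ω.

R_th ≤ 156 Ω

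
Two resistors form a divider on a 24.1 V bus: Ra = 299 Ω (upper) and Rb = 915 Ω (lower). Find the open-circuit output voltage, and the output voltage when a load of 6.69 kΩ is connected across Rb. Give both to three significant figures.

Open-circuit: V = 24.1 × 915/(299 + 915) = 18.2 V.
With the load, Rb becomes Rb‖R_L = 804.9 Ω, so V = 24.1 × 804.9/1104 = 17.6 V.

Unloaded: 18.2 V; loaded: 17.6 V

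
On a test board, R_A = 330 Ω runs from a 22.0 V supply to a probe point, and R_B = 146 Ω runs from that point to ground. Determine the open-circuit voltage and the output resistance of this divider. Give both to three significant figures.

V_th = 6.75 V, R_th = 101 Ω

V_th is the open-circuit tap voltage: 22.0 × 146/(330 + 146) = 6.75 V.
With the supply zeroed, R_A and R_B appear in parallel from the tap: R_th = R_A‖R_B = (330 × 146)/476.0 = 101 Ω.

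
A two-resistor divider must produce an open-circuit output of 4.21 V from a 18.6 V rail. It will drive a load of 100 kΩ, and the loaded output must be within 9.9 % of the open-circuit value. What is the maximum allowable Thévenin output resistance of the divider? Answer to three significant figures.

R_th ≤ 11.0 kΩ

Loading drop = R_th/(R_th + R_L) ≤ 0.0990, so R_th ≤ R_L · ε/(1−ε) = 100 kΩ × 0.0990/0.9010 = 11.0 kΩ.
(Any R1, R2 with R2/(R1+R2) = 0.226 and R1‖R2 ≤ 11.0 kΩ will meet the spec.)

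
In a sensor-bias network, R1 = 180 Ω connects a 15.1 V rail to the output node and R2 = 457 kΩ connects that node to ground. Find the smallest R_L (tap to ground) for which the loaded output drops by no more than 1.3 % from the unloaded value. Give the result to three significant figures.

Output resistance R_th = R1‖R2 = (180 × 457000)/457200 = 179.9 Ω.
The fractional drop is R_th/(R_th + R_L); requiring this ≤ 0.0130 gives R_L ≥ R_th(1/0.0130 − 1) = 179.9 × 75.92 = 13.7 kΩ.

R_L(min) ≈ 13.7 kΩ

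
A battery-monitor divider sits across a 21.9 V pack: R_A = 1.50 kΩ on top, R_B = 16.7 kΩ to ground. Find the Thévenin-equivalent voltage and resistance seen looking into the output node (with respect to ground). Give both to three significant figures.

V_th is the open-circuit tap voltage: 21.9 × 16.7/(1.50 + 16.7) = 20.1 V.
With the supply zeroed, R_A and R_B appear in parallel from the tap: R_th = R_A‖R_B = (1.50 × 16.7)/18.20 = 1.38 kΩ.

V_th = 20.1 V, R_th = 1.38 kΩ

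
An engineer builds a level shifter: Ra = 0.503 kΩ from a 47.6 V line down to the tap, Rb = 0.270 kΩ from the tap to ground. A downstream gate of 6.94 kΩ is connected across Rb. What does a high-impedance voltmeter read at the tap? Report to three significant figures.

V_out ≈ 16.2 V

The load sits in parallel with Rb: Rb‖R_L = (270 × 6940) / (270 + 6940) = 259.9 Ω.
V_out = 47.6 × 259.9 / (503 + 259.9) = 47.6 × 259.9/762.9 = 16.2 V.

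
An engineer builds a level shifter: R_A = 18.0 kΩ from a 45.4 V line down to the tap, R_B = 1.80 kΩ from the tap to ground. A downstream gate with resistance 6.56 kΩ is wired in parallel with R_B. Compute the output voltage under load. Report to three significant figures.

V_out ≈ 3.30 V

The load sits in parallel with R_B: R_B‖R_L = (1.80 × 6.56) / (1.80 + 6.56) = 1.412 kΩ.
V_out = 45.4 × 1.412 / (18.0 + 1.412) = 45.4 × 1.412/19.41 = 3.30 V.
(Unloaded it would have been 4.13 V.)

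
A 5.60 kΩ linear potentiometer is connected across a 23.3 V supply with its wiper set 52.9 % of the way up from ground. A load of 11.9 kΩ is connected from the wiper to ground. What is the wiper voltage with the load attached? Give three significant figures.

V ≈ 11.0 V

The wiper splits the pot into (1−α)R = 2.638 kΩ above and αR = 2.962 kΩ below.
Lower section ‖ load = 2.372 kΩ.
V_wiper = 23.3 × 2.372/(2.638 + 2.372) = 11.0 V.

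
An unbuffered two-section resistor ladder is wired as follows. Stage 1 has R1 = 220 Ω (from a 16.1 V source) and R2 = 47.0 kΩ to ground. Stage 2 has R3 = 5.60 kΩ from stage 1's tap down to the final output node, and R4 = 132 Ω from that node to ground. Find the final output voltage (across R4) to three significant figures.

Stage 2 presents R3+R4 = 5732 Ω as a load on stage 1's tap.
Stage 1's lower leg becomes R2‖(R3+R4) = 5109 Ω, so V_mid = 16.1 × 5109/5329 = 15.44 V.
Stage 2 is itself unloaded: V_out = V_mid × R4/(R3+R4) = 15.44 × 132/5732 = 0.355 V.

V_out ≈ 0.355 V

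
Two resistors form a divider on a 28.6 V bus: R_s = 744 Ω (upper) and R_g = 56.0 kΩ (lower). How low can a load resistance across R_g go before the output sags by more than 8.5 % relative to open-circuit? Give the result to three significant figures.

Output resistance R_th = R_s‖R_g = (744 × 56000)/56740 = 734.2 Ω.
The fractional drop is R_th/(R_th + R_L); requiring this ≤ 0.0850 gives R_L ≥ R_th(1/0.0850 − 1) = 734.2 × 10.76 = 7.90 kΩ.

R_L(min) ≈ 7.90 kΩ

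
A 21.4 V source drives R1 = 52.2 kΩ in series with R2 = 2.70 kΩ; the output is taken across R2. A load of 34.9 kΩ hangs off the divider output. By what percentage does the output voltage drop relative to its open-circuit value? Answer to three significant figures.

6.85 %

The divider's output (Thévenin) resistance is R1‖R2 = 2.567 kΩ.
Fractional drop under load = R_th/(R_th + R_L) = 2.567 / (2.567 + 34.9) = 0.06852.
So the output falls by 6.85 %.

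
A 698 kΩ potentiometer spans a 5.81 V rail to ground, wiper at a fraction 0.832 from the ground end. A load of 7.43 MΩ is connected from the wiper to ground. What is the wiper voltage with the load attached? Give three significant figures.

V ≈ 4.77 V

The wiper splits the pot into (1−α)R = 117.3 kΩ above and αR = 580.7 kΩ below.
Lower section ‖ load = 538.6 kΩ.
V_wiper = 5.81 × 538.6/(117.3 + 538.6) = 4.77 V.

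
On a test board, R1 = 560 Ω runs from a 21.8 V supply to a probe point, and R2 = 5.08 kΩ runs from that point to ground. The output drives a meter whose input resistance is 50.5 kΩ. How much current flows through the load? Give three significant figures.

I_L ≈ 0.385 mA

R2‖R_L = 4616 Ω; V_out = 21.8 × 4616/5176 = 19.44 V.
I_L = V_out / R_L = 19.44 / 50.5 kΩ = 0.385 mA.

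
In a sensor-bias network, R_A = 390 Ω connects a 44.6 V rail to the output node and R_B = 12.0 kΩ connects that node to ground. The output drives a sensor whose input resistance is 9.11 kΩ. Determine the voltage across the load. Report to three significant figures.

The load sits in parallel with R_B: R_B‖R_L = (12000 × 9110) / (12000 + 9110) = 5179 Ω.
V_out = 44.6 × 5179 / (390 + 5179) = 44.6 × 5179/5569 = 41.5 V.

V_out ≈ 41.5 V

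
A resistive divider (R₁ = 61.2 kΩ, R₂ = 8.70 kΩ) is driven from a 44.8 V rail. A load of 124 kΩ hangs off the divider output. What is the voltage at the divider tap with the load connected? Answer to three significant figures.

V_out ≈ 5.25 V

The load sits in parallel with R₂: R₂‖R_L = (8.70 × 124) / (8.70 + 124) = 8.130 kΩ.
V_out = 44.8 × 8.130 / (61.2 + 8.130) = 44.8 × 8.130/69.33 = 5.25 V.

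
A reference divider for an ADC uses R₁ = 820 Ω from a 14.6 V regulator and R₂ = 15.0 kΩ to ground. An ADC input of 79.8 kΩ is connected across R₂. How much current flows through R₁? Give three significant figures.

I ≈ 1.09 mA

R₂‖R_L = 12630 Ω, so the source sees R₁ + R₂‖R_L = 13450 Ω.
I = 14.6 V / 13450 Ω = 1.09 mA.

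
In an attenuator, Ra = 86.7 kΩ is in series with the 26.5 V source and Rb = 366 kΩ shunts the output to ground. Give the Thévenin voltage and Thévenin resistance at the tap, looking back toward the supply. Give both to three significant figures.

V_th is the open-circuit tap voltage: 26.5 × 366/(86.7 + 366) = 21.4 V.
With the supply zeroed, Ra and Rb appear in parallel from the tap: R_th = Ra‖Rb = (86.7 × 366)/452.7 = 70.1 kΩ.

V_th = 21.4 V, R_th = 70.1 kΩ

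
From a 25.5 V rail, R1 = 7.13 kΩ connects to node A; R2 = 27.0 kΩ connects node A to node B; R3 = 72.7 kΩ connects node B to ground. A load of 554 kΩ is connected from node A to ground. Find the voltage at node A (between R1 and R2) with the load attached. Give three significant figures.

Below node A the series string R2+R3 = 99.70 kΩ sits in parallel with the 554 kΩ load: 84.49 kΩ.
V_A = 25.5 × 84.49/(7.13 + 84.49) = 23.5 V.

V ≈ 23.5 V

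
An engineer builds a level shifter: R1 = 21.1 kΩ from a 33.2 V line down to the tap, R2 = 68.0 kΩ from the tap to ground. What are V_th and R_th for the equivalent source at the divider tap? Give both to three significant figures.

V_th is the open-circuit tap voltage: 33.2 × 68.0/(21.1 + 68.0) = 25.3 V.
With the supply zeroed, R1 and R2 appear in parallel from the tap: R_th = R1‖R2 = (21.1 × 68.0)/89.10 = 16.1 kΩ.

V_th = 25.3 V, R_th = 16.1 kΩ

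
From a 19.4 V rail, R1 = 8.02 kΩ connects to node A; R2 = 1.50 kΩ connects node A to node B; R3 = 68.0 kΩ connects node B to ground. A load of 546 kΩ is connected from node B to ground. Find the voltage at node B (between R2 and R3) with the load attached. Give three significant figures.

V ≈ 16.8 V

At node B, R3 is in parallel with the load: R3‖R_L = 60.47 kΩ.
Below node A the resistance is R2 + (R3‖R_L) = 61.97 kΩ, so V_A = 19.4 × 61.97/69.99 = 17.18 V.
Then V_B = V_A × (R3‖R_L)/(R2 + R3‖R_L) = 17.18 × 60.47/61.97 = 16.8 V.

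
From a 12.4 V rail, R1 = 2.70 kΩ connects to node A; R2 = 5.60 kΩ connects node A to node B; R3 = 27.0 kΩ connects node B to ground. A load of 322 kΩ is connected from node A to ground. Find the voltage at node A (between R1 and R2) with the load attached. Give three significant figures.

Below node A the series string R2+R3 = 32.60 kΩ sits in parallel with the 322 kΩ load: 29.60 kΩ.
V_A = 12.4 × 29.60/(2.70 + 29.60) = 11.4 V.

V ≈ 11.4 V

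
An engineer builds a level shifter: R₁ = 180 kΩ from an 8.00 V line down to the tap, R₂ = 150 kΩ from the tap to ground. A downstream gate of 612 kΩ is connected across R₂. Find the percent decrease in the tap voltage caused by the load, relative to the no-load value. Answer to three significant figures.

11.8 %

Unloaded V = 8.00 × 150/330.0 = 3.6364 V.
Loaded: R₂‖R_L = 120.5 kΩ, giving V = 8.00 × 120.5/300.5 = 3.2075 V.
Drop = (3.6364 − 3.2075) / 3.6364 = 11.8 %.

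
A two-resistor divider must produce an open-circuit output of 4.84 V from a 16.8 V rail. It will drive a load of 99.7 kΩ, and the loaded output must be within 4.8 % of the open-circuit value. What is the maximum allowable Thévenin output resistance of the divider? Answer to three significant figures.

Loading drop = R_th/(R_th + R_L) ≤ 0.0480, so R_th ≤ R_L · ε/(1−ε) = 99.7 kΩ × 0.0480/0.9520 = 5.03 kΩ.
(Any R1, R2 with R2/(R1+R2) = 0.288 and R1‖R2 ≤ 5.03 kΩ will meet the spec.)

R_th ≤ 5.03 kΩ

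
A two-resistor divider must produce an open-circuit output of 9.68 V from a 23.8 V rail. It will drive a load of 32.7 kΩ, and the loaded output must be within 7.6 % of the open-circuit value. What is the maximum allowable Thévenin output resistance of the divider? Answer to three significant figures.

Loading drop = R_th/(R_th + R_L) ≤ 0.0760, so R_th ≤ R_L · ε/(1−ε) = 32.7 kΩ × 0.0760/0.9240 = 2.69 kΩ.

R_th ≤ 2.69 kΩ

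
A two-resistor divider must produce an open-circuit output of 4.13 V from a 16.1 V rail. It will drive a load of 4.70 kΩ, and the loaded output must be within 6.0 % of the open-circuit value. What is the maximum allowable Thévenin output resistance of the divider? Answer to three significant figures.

R_th ≤ 300 Ω

Loading drop = R_th/(R_th + R_L) ≤ 0.0600, so R_th ≤ R_L · ε/(1−ε) = 4.70 kΩ × 0.0600/0.9400 = 300 Ω.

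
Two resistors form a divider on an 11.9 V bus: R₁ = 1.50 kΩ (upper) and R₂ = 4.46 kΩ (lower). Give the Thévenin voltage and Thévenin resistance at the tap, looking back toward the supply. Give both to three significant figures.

V_th = 8.91 V, R_th = 1.12 kΩ

V_th is the open-circuit tap voltage: 11.9 × 4.46/(1.50 + 4.46) = 8.91 V.
With the supply zeroed, R₁ and R₂ appear in parallel from the tap: R_th = R₁‖R₂ = (1.50 × 4.46)/5.960 = 1.12 kΩ.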